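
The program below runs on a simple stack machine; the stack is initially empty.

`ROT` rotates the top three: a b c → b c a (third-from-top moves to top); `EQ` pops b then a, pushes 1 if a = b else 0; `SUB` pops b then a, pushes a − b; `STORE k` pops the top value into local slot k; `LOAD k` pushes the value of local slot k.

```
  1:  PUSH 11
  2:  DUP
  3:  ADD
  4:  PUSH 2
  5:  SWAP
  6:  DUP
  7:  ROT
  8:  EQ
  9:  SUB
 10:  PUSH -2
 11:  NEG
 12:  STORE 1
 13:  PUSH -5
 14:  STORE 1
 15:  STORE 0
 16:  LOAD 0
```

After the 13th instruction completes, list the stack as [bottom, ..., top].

[22, -5]

PUSH 11  [11]
DUP      [11, 11]
ADD      [22]
PUSH 2   [22, 2]
SWAP     [2, 22]
DUP      [2, 22, 22]
ROT      [22, 22, 2]
EQ       [22, 0]
SUB      [22]
PUSH -2  [22, -2]
NEG      [22, 2]
STORE 1  [22]
PUSH -5  [22, -5]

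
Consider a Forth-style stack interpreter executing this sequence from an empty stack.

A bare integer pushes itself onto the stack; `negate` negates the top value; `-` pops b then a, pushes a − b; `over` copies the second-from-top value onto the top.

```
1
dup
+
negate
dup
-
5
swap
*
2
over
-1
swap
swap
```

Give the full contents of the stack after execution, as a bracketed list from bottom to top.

[0, 2, 0, -1]

1       1
dup     1 1
+       2
negate  -2
dup     -2 -2
-       0
5       0 5
swap    5 0
*       0
2       0 2
over    0 2 0
-1      0 2 0 -1
swap    0 2 -1 0
swap    0 2 0 -1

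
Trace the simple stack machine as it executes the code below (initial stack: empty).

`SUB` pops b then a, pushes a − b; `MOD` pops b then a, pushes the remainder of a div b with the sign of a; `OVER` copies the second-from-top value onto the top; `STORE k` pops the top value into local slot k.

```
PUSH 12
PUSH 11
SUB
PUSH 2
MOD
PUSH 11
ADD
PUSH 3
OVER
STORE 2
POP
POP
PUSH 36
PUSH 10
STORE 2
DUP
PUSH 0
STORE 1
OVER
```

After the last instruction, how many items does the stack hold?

PUSH 12 → 12
PUSH 11 → 12 11
SUB     → 1
PUSH 2  → 1 2
MOD     → 1
PUSH 11 → 1 11
ADD     → 12
PUSH 3  → 12 3
OVER    → 12 3 12
STORE 2 → 12 3
POP     → 12
POP     → (empty)
PUSH 36 → 36
PUSH 10 → 36 10
STORE 2 → 36
DUP     → 36 36
PUSH 0  → 36 36 0
STORE 1 → 36 36
OVER    → 36 36 36

3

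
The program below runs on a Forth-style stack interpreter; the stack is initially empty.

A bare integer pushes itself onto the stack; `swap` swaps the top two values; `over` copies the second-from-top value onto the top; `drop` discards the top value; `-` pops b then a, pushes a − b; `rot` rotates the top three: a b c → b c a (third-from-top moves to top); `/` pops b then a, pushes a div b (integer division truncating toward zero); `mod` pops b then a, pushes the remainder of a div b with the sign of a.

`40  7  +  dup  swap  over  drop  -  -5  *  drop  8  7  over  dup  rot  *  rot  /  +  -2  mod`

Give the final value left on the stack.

40   -> 40
7    -> 40 7
+    -> 47
dup  -> 47 47
swap -> 47 47
over -> 47 47 47
drop -> 47 47
-    -> 0
-5   -> 0 -5
*    -> 0
drop -> (empty)
8    -> 8
7    -> 8 7
over -> 8 7 8
dup  -> 8 7 8 8
rot  -> 8 8 8 7
*    -> 8 8 56
rot  -> 8 56 8
/    -> 8 7
+    -> 15
-2   -> 15 -2
mod  -> 1

1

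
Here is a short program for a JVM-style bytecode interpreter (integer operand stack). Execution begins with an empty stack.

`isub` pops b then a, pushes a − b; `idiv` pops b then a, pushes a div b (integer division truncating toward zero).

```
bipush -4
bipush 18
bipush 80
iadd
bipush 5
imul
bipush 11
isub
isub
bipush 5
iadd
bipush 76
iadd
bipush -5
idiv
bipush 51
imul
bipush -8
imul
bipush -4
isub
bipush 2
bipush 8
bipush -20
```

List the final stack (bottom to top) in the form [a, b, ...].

[-32636, 2, 8, -20]

bipush -4  → [-4]
bipush 18  → [-4, 18]
bipush 80  → [-4, 18, 80]
iadd       → [-4, 98]
bipush 5   → [-4, 98, 5]
imul       → [-4, 490]
bipush 11  → [-4, 490, 11]
isub       → [-4, 479]
isub       → [-483]
bipush 5   → [-483, 5]
iadd       → [-478]
bipush 76  → [-478, 76]
iadd       → [-402]
bipush -5  → [-402, -5]
idiv       → [80]
bipush 51  → [80, 51]
imul       → [4080]
bipush -8  → [4080, -8]
imul       → [-32640]
bipush -4  → [-32640, -4]
isub       → [-32636]
bipush 2   → [-32636, 2]
bipush 8   → [-32636, 2, 8]
bipush -20 → [-32636, 2, 8, -20]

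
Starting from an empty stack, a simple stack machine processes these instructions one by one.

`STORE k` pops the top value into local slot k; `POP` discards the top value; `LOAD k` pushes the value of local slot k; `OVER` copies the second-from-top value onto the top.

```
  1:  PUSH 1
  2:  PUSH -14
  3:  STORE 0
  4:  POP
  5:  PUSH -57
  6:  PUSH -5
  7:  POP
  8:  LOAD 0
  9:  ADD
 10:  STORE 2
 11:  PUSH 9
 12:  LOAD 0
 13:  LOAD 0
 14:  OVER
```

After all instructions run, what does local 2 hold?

PUSH 1   -> [1]
PUSH -14 -> [1, -14]
STORE 0  -> [1]
POP      -> []
PUSH -57 -> [-57]
PUSH -5  -> [-57, -5]
POP      -> [-57]
LOAD 0   -> [-57, -14]
ADD      -> [-71]
STORE 2  -> []
PUSH 9   -> [9]
LOAD 0   -> [9, -14]
LOAD 0   -> [9, -14, -14]
OVER     -> [9, -14, -14, -14]

-71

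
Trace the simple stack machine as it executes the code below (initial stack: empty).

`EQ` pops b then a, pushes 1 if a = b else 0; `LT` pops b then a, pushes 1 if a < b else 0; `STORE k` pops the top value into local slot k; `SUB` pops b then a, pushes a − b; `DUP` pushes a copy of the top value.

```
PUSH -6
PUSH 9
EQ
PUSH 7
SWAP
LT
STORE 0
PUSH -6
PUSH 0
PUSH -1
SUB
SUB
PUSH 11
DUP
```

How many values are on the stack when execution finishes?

PUSH -6 → [-6]
PUSH 9  → [-6, 9]
EQ      → [0]
PUSH 7  → [0, 7]
SWAP    → [7, 0]
LT      → [0]
STORE 0 → []
PUSH -6 → [-6]
PUSH 0  → [-6, 0]
PUSH -1 → [-6, 0, -1]
SUB     → [-6, 1]
SUB     → [-7]
PUSH 11 → [-7, 11]
DUP     → [-7, 11, 11]

3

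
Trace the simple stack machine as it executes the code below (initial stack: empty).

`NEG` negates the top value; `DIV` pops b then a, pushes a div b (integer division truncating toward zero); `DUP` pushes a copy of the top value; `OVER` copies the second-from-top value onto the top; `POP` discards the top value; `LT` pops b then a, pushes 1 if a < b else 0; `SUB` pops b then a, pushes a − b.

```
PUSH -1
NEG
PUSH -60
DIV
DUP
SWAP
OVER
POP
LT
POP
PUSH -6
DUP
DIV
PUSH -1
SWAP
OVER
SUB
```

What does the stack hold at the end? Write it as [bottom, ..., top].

[-1, 2]

PUSH -1  → -1
NEG      → 1
PUSH -60 → 1 -60
DIV      → 0
DUP      → 0 0
SWAP     → 0 0
OVER     → 0 0 0
POP      → 0 0
LT       → 0
POP      → (empty)
PUSH -6  → -6
DUP      → -6 -6
DIV      → 1
PUSH -1  → 1 -1
SWAP     → -1 1
OVER     → -1 1 -1
SUB      → -1 2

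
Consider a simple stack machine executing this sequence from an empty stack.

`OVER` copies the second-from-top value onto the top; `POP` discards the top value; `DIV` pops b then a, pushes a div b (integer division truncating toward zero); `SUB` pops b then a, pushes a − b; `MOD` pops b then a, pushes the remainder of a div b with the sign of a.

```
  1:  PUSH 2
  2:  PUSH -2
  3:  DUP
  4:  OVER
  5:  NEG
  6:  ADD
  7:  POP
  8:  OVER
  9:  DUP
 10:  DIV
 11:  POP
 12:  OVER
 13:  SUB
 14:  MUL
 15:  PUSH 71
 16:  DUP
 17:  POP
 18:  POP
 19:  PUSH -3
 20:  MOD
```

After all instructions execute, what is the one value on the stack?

PUSH 2   2
PUSH -2  2 -2
DUP      2 -2 -2
OVER     2 -2 -2 -2
NEG      2 -2 -2 2
ADD      2 -2 0
POP      2 -2
OVER     2 -2 2
DUP      2 -2 2 2
DIV      2 -2 1
POP      2 -2
OVER     2 -2 2
SUB      2 -4
MUL      -8
PUSH 71  -8 71
DUP      -8 71 71
POP      -8 71
POP      -8
PUSH -3  -8 -3
MOD      -2

-2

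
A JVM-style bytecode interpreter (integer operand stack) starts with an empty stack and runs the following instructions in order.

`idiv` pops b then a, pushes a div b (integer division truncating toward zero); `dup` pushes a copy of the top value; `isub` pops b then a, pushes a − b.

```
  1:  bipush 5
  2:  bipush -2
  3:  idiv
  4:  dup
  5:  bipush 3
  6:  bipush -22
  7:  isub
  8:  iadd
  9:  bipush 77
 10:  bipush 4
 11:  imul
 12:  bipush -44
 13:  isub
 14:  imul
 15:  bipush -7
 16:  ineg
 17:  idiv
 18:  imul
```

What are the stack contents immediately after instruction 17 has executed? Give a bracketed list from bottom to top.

[-2, 1156]

bipush 5   → 5
bipush -2  → 5 -2
idiv       → -2
dup        → -2 -2
bipush 3   → -2 -2 3
bipush -22 → -2 -2 3 -22
isub       → -2 -2 25
iadd       → -2 23
bipush 77  → -2 23 77
bipush 4   → -2 23 77 4
imul       → -2 23 308
bipush -44 → -2 23 308 -44
isub       → -2 23 352
imul       → -2 8096
bipush -7  → -2 8096 -7
ineg       → -2 8096 7
idiv       → -2 1156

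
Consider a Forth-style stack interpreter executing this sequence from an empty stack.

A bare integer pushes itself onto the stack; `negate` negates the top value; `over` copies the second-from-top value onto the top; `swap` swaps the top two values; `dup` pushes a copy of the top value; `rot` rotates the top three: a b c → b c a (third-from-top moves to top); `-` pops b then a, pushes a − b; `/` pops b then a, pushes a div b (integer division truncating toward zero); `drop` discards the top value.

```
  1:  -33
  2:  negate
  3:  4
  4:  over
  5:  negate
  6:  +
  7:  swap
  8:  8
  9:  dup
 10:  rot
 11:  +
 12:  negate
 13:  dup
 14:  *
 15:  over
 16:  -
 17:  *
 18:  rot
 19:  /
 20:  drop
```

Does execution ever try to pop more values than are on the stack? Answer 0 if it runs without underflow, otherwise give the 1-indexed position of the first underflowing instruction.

-33    → -33
negate → 33
4      → 33 4
over   → 33 4 33
negate → 33 4 -33
+      → 33 -29
swap   → -29 33
8      → -29 33 8
dup    → -29 33 8 8
rot    → -29 8 8 33
+      → -29 8 41
negate → -29 8 -41
dup    → -29 8 -41 -41
*      → -29 8 1681
over   → -29 8 1681 8
-      → -29 8 1673
*      → -29 13384
rot  — needs 3 operands, stack has 2 → underflow

18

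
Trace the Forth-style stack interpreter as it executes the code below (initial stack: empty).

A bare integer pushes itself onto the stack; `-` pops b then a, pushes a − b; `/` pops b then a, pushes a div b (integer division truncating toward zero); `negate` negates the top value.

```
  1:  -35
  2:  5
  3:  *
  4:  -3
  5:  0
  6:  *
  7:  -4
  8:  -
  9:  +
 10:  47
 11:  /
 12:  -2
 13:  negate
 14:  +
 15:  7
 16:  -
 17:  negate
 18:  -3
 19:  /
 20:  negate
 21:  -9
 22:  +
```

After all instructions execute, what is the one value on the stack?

-7

-35    → -35
5      → -35 5
*      → -175
-3     → -175 -3
0      → -175 -3 0
*      → -175 0
-4     → -175 0 -4
-      → -175 4
+      → -171
47     → -171 47
/      → -3
-2     → -3 -2
negate → -3 2
+      → -1
7      → -1 7
-      → -8
negate → 8
-3     → 8 -3
/      → -2
negate → 2
-9     → 2 -9
+      → -7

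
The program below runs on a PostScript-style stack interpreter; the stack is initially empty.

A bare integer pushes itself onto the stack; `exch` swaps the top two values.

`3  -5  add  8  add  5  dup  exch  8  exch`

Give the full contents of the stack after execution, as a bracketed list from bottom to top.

3    -> 3
-5   -> 3 -5
add  -> -2
8    -> -2 8
add  -> 6
5    -> 6 5
dup  -> 6 5 5
exch -> 6 5 5
8    -> 6 5 5 8
exch -> 6 5 8 5

[6, 5, 8, 5]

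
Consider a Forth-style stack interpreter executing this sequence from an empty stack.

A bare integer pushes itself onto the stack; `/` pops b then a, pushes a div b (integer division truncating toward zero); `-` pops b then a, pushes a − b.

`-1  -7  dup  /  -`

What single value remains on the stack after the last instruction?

-2

-1  → [-1]
-7  → [-1, -7]
dup → [-1, -7, -7]
/   → [-1, 1]
-   → [-2]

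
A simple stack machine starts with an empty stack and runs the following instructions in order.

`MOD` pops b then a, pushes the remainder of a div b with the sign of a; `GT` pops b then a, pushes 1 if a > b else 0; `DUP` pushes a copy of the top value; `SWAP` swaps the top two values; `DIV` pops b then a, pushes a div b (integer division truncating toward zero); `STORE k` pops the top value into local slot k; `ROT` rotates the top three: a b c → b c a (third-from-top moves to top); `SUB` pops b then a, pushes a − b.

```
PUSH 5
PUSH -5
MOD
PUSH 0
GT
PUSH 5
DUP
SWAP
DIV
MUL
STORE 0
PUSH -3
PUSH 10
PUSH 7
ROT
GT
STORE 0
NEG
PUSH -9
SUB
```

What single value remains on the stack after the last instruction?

PUSH 5  -> [5]
PUSH -5 -> [5, -5]
MOD     -> [0]
PUSH 0  -> [0, 0]
GT      -> [0]
PUSH 5  -> [0, 5]
DUP     -> [0, 5, 5]
SWAP    -> [0, 5, 5]
DIV     -> [0, 1]
MUL     -> [0]
STORE 0 -> []
PUSH -3 -> [-3]
PUSH 10 -> [-3, 10]
PUSH 7  -> [-3, 10, 7]
ROT     -> [10, 7, -3]
GT      -> [10, 1]
STORE 0 -> [10]
NEG     -> [-10]
PUSH -9 -> [-10, -9]
SUB     -> [-1]

-1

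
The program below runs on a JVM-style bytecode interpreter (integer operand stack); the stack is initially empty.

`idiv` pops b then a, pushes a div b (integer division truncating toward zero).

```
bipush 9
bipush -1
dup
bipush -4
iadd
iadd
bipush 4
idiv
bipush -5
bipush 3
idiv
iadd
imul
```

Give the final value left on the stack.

-18

bipush 9  → [9]
bipush -1 → [9, -1]
dup       → [9, -1, -1]
bipush -4 → [9, -1, -1, -4]
iadd      → [9, -1, -5]
iadd      → [9, -6]
bipush 4  → [9, -6, 4]
idiv      → [9, -1]
bipush -5 → [9, -1, -5]
bipush 3  → [9, -1, -5, 3]
idiv      → [9, -1, -1]
iadd      → [9, -2]
imul      → [-18]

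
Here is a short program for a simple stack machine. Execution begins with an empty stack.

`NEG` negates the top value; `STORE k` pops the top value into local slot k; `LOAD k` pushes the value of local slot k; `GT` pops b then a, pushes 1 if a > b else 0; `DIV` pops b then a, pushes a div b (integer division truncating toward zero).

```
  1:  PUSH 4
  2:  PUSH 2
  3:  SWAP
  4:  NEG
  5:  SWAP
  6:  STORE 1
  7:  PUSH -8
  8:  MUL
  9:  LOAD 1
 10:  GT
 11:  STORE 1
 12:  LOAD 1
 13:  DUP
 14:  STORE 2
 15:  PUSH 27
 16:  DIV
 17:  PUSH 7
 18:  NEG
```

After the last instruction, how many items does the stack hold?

2

PUSH 4  → [4]
PUSH 2  → [4, 2]
SWAP    → [2, 4]
NEG     → [2, -4]
SWAP    → [-4, 2]
STORE 1 → [-4]
PUSH -8 → [-4, -8]
MUL     → [32]
LOAD 1  → [32, 2]
GT      → [1]
STORE 1 → []
LOAD 1  → [1]
DUP     → [1, 1]
STORE 2 → [1]
PUSH 27 → [1, 27]
DIV     → [0]
PUSH 7  → [0, 7]
NEG     → [0, -7]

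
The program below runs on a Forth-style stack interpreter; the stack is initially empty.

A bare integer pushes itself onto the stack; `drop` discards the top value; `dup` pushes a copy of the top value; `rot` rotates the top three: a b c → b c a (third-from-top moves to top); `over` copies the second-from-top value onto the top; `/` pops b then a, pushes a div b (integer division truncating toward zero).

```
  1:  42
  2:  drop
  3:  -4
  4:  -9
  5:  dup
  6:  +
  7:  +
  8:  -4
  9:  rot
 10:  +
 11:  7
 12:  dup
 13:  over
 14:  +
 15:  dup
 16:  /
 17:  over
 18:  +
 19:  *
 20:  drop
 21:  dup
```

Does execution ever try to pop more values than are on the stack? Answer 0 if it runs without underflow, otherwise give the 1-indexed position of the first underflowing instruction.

9

42   -> 42
drop -> (empty)
-4   -> -4
-9   -> -4 -9
dup  -> -4 -9 -9
+    -> -4 -18
+    -> -22
-4   -> -22 -4
rot  — needs 3 operands, stack has 2 → underflow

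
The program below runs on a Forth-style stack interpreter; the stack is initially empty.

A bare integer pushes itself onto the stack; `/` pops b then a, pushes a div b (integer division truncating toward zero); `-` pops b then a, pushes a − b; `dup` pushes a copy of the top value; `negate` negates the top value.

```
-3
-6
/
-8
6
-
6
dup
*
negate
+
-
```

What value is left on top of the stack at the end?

50

-3      [-3]
-6      [-3, -6]
/       [0]
-8      [0, -8]
6       [0, -8, 6]
-       [0, -14]
6       [0, -14, 6]
dup     [0, -14, 6, 6]
*       [0, -14, 36]
negate  [0, -14, -36]
+       [0, -50]
-       [50]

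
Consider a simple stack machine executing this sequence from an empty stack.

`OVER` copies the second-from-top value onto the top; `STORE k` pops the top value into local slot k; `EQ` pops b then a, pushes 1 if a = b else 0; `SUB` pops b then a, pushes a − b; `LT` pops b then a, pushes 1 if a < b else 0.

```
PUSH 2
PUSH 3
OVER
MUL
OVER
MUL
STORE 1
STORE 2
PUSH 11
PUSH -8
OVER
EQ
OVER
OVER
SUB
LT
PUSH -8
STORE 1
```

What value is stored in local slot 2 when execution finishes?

2

PUSH 2   2
PUSH 3   2 3
OVER     2 3 2
MUL      2 6
OVER     2 6 2
MUL      2 12
STORE 1  2
STORE 2  (empty)
PUSH 11  11
PUSH -8  11 -8
OVER     11 -8 11
EQ       11 0
OVER     11 0 11
OVER     11 0 11 0
SUB      11 0 11
LT       11 1
PUSH -8  11 1 -8
STORE 1  11 1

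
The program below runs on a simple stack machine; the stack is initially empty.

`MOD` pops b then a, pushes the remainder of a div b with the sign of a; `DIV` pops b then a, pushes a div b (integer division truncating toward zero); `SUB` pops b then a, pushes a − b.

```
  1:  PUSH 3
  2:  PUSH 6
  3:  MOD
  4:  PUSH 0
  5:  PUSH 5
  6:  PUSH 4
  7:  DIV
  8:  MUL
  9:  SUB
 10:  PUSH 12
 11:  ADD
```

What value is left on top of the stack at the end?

15

PUSH 3  : [3]
PUSH 6  : [3, 6]
MOD     : [3]
PUSH 0  : [3, 0]
PUSH 5  : [3, 0, 5]
PUSH 4  : [3, 0, 5, 4]
DIV     : [3, 0, 1]
MUL     : [3, 0]
SUB     : [3]
PUSH 12 : [3, 12]
ADD     : [15]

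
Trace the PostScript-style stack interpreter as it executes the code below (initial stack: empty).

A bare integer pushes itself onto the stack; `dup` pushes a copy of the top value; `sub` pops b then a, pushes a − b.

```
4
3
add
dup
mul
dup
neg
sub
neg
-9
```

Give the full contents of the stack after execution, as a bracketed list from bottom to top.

4    4
3    4 3
add  7
dup  7 7
mul  49
dup  49 49
neg  49 -49
sub  98
neg  -98
-9   -98 -9

[-98, -9]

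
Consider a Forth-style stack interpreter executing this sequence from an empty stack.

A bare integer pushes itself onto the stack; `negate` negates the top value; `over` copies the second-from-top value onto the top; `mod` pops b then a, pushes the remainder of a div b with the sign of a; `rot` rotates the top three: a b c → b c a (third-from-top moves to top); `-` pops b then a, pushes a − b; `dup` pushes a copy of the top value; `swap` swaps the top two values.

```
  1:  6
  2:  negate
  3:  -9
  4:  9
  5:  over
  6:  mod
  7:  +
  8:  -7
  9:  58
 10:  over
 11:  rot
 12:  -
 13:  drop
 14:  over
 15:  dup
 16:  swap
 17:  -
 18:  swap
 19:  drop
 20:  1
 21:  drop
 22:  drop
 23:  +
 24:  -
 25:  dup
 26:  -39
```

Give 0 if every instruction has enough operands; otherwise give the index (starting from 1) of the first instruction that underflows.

24

6       6
negate  -6
-9      -6 -9
9       -6 -9 9
over    -6 -9 9 -9
mod     -6 -9 0
+       -6 -9
-7      -6 -9 -7
58      -6 -9 -7 58
over    -6 -9 -7 58 -7
rot     -6 -9 58 -7 -7
-       -6 -9 58 0
drop    -6 -9 58
over    -6 -9 58 -9
dup     -6 -9 58 -9 -9
swap    -6 -9 58 -9 -9
-       -6 -9 58 0
swap    -6 -9 0 58
drop    -6 -9 0
1       -6 -9 0 1
drop    -6 -9 0
drop    -6 -9
+       -15
-  — needs 2 operands, stack has 1 → underflow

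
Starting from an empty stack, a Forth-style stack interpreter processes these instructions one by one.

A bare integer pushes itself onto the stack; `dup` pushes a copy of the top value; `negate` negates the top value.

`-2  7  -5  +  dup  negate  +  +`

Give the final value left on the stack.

-2      -2
7       -2 7
-5      -2 7 -5
+       -2 2
dup     -2 2 2
negate  -2 2 -2
+       -2 0
+       -2

-2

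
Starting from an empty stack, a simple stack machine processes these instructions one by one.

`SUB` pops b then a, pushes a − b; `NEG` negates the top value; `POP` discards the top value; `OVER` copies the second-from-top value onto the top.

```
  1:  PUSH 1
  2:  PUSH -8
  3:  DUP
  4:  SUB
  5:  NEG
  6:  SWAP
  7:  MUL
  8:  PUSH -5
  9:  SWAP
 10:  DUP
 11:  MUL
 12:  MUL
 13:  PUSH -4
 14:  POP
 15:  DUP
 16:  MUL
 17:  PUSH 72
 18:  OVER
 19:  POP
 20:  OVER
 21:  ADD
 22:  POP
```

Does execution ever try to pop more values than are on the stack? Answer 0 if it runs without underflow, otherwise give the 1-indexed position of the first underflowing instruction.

0

PUSH 1  → 1
PUSH -8 → 1 -8
DUP     → 1 -8 -8
SUB     → 1 0
NEG     → 1 0
SWAP    → 0 1
MUL     → 0
PUSH -5 → 0 -5
SWAP    → -5 0
DUP     → -5 0 0
MUL     → -5 0
MUL     → 0
PUSH -4 → 0 -4
POP     → 0
DUP     → 0 0
MUL     → 0
PUSH 72 → 0 72
OVER    → 0 72 0
POP     → 0 72
OVER    → 0 72 0
ADD     → 0 72
POP     → 0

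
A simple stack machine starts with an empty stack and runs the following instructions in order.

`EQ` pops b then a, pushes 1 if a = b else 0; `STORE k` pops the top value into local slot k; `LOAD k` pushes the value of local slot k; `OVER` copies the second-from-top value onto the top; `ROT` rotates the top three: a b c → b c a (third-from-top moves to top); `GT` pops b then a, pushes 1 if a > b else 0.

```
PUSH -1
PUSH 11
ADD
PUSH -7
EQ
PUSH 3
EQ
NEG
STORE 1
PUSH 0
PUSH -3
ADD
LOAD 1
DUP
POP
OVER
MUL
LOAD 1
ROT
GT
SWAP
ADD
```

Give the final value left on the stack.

PUSH -1  -1
PUSH 11  -1 11
ADD      10
PUSH -7  10 -7
EQ       0
PUSH 3   0 3
EQ       0
NEG      0
STORE 1  (empty)
PUSH 0   0
PUSH -3  0 -3
ADD      -3
LOAD 1   -3 0
DUP      -3 0 0
POP      -3 0
OVER     -3 0 -3
MUL      -3 0
LOAD 1   -3 0 0
ROT      0 0 -3
GT       0 1
SWAP     1 0
ADD      1

1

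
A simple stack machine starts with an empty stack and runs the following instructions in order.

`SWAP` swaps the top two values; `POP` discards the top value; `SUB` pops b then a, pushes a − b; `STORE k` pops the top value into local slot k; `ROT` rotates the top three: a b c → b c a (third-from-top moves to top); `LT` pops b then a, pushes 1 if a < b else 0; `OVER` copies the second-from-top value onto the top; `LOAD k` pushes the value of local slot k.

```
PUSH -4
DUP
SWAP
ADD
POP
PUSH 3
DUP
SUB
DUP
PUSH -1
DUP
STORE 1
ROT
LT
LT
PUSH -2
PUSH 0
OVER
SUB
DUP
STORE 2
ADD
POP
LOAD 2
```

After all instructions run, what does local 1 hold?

PUSH -4 → [-4]
DUP     → [-4, -4]
SWAP    → [-4, -4]
ADD     → [-8]
POP     → []
PUSH 3  → [3]
DUP     → [3, 3]
SUB     → [0]
DUP     → [0, 0]
PUSH -1 → [0, 0, -1]
DUP     → [0, 0, -1, -1]
STORE 1 → [0, 0, -1]
ROT     → [0, -1, 0]
LT      → [0, 1]
LT      → [1]
PUSH -2 → [1, -2]
PUSH 0  → [1, -2, 0]
OVER    → [1, -2, 0, -2]
SUB     → [1, -2, 2]
DUP     → [1, -2, 2, 2]
STORE 2 → [1, -2, 2]
ADD     → [1, 0]
POP     → [1]
LOAD 2  → [1, 2]

-1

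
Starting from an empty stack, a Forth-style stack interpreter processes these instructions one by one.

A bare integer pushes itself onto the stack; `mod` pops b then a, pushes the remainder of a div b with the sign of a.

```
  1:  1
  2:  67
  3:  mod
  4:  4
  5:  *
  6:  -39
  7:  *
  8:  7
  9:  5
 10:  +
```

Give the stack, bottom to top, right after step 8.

1   : 1
67  : 1 67
mod : 1
4   : 1 4
*   : 4
-39 : 4 -39
*   : -156
7   : -156 7

[-156, 7]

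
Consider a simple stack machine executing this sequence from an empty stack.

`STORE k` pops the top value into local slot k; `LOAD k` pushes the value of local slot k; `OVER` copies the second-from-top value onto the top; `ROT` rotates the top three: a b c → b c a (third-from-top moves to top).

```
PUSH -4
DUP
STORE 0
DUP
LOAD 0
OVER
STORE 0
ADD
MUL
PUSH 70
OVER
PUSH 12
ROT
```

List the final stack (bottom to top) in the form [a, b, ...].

PUSH -4 : -4
DUP     : -4 -4
STORE 0 : -4
DUP     : -4 -4
LOAD 0  : -4 -4 -4
OVER    : -4 -4 -4 -4
STORE 0 : -4 -4 -4
ADD     : -4 -8
MUL     : 32
PUSH 70 : 32 70
OVER    : 32 70 32
PUSH 12 : 32 70 32 12
ROT     : 32 32 12 70

[32, 32, 12, 70]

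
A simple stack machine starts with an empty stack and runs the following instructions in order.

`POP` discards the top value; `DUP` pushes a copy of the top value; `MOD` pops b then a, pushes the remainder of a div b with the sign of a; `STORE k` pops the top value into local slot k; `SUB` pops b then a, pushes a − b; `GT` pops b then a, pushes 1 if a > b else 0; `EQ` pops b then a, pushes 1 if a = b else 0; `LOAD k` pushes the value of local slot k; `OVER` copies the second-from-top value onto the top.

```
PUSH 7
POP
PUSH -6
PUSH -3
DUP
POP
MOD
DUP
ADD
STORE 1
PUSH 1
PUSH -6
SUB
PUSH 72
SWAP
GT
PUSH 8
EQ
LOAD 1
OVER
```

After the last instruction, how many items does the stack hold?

3

PUSH 7  -> [7]
POP     -> []
PUSH -6 -> [-6]
PUSH -3 -> [-6, -3]
DUP     -> [-6, -3, -3]
POP     -> [-6, -3]
MOD     -> [0]
DUP     -> [0, 0]
ADD     -> [0]
STORE 1 -> []
PUSH 1  -> [1]
PUSH -6 -> [1, -6]
SUB     -> [7]
PUSH 72 -> [7, 72]
SWAP    -> [72, 7]
GT      -> [1]
PUSH 8  -> [1, 8]
EQ      -> [0]
LOAD 1  -> [0, 0]
OVER    -> [0, 0, 0]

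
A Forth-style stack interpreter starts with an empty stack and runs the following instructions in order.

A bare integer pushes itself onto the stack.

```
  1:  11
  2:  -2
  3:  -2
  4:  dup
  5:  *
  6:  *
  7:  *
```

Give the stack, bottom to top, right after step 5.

[11, -2, 4]

11  : [11]
-2  : [11, -2]
-2  : [11, -2, -2]
dup : [11, -2, -2, -2]
*   : [11, -2, 4]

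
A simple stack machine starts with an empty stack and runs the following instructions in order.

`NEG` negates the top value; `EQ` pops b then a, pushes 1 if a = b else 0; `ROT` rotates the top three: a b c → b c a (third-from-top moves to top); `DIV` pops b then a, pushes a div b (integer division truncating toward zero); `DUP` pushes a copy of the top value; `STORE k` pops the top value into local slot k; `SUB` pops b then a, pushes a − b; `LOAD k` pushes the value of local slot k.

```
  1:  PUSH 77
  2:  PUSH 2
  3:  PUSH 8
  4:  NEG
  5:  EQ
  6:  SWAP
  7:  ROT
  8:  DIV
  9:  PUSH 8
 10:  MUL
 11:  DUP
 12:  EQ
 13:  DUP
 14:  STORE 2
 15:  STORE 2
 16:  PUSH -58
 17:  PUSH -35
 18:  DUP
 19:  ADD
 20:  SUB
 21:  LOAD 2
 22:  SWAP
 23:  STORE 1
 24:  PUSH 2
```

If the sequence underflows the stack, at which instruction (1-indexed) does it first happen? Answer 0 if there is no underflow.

PUSH 77 : 77
PUSH 2  : 77 2
PUSH 8  : 77 2 8
NEG     : 77 2 -8
EQ      : 77 0
SWAP    : 0 77
ROT  — needs 3 operands, stack has 2 → underflow

7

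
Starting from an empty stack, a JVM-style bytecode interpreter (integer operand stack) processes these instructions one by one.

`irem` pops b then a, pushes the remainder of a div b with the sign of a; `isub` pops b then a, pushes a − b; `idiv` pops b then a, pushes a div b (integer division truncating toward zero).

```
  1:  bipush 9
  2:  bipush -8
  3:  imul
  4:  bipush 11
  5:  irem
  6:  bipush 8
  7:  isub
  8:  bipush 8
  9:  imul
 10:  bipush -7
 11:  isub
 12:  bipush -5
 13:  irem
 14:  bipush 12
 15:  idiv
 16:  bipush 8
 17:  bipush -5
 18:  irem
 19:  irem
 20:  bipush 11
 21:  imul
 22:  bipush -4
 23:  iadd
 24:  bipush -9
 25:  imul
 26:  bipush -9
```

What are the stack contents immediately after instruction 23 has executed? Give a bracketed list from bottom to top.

bipush 9  -> 9
bipush -8 -> 9 -8
imul      -> -72
bipush 11 -> -72 11
irem      -> -6
bipush 8  -> -6 8
isub      -> -14
bipush 8  -> -14 8
imul      -> -112
bipush -7 -> -112 -7
isub      -> -105
bipush -5 -> -105 -5
irem      -> 0
bipush 12 -> 0 12
idiv      -> 0
bipush 8  -> 0 8
bipush -5 -> 0 8 -5
irem      -> 0 3
irem      -> 0
bipush 11 -> 0 11
imul      -> 0
bipush -4 -> 0 -4
iadd      -> -4

[-4]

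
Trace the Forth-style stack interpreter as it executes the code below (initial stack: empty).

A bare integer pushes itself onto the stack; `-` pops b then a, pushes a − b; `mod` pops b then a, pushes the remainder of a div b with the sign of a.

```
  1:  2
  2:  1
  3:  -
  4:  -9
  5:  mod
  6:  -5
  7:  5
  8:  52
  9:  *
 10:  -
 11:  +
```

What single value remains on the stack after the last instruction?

-264

2   : [2]
1   : [2, 1]
-   : [1]
-9  : [1, -9]
mod : [1]
-5  : [1, -5]
5   : [1, -5, 5]
52  : [1, -5, 5, 52]
*   : [1, -5, 260]
-   : [1, -265]
+   : [-264]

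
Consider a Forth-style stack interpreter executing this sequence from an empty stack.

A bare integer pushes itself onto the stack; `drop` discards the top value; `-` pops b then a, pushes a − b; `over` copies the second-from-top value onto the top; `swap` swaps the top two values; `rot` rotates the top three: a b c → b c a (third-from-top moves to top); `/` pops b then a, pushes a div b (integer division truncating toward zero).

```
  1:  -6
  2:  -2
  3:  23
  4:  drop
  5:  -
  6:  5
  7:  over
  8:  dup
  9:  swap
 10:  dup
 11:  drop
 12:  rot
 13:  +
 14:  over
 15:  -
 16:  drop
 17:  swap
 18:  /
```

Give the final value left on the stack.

-6   : [-6]
-2   : [-6, -2]
23   : [-6, -2, 23]
drop : [-6, -2]
-    : [-4]
5    : [-4, 5]
over : [-4, 5, -4]
dup  : [-4, 5, -4, -4]
swap : [-4, 5, -4, -4]
dup  : [-4, 5, -4, -4, -4]
drop : [-4, 5, -4, -4]
rot  : [-4, -4, -4, 5]
+    : [-4, -4, 1]
over : [-4, -4, 1, -4]
-    : [-4, -4, 5]
drop : [-4, -4]
swap : [-4, -4]
/    : [1]

1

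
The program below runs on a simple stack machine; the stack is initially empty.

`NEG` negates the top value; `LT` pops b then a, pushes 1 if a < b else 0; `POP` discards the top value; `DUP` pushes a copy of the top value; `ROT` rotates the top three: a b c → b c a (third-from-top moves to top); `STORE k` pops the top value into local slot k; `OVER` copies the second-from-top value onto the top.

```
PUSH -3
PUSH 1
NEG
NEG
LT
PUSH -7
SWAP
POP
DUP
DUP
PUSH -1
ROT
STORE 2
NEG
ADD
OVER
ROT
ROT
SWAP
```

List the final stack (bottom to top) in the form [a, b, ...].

PUSH -3  [-3]
PUSH 1   [-3, 1]
NEG      [-3, -1]
NEG      [-3, 1]
LT       [1]
PUSH -7  [1, -7]
SWAP     [-7, 1]
POP      [-7]
DUP      [-7, -7]
DUP      [-7, -7, -7]
PUSH -1  [-7, -7, -7, -1]
ROT      [-7, -7, -1, -7]
STORE 2  [-7, -7, -1]
NEG      [-7, -7, 1]
ADD      [-7, -6]
OVER     [-7, -6, -7]
ROT      [-6, -7, -7]
ROT      [-7, -7, -6]
SWAP     [-7, -6, -7]

[-7, -6, -7]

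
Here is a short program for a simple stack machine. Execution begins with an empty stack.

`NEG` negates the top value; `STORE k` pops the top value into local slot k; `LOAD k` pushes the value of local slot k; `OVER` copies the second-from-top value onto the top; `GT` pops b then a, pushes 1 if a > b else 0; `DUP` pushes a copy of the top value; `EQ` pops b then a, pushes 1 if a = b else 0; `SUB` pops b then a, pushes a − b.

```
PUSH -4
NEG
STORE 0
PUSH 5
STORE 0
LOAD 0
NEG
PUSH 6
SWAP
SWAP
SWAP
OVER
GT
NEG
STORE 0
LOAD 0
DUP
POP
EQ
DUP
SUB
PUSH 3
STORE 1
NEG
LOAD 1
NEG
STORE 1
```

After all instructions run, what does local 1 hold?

PUSH -4 → -4
NEG     → 4
STORE 0 → (empty)
PUSH 5  → 5
STORE 0 → (empty)
LOAD 0  → 5
NEG     → -5
PUSH 6  → -5 6
SWAP    → 6 -5
SWAP    → -5 6
SWAP    → 6 -5
OVER    → 6 -5 6
GT      → 6 0
NEG     → 6 0
STORE 0 → 6
LOAD 0  → 6 0
DUP     → 6 0 0
POP     → 6 0
EQ      → 0
DUP     → 0 0
SUB     → 0
PUSH 3  → 0 3
STORE 1 → 0
NEG     → 0
LOAD 1  → 0 3
NEG     → 0 -3
STORE 1 → 0

-3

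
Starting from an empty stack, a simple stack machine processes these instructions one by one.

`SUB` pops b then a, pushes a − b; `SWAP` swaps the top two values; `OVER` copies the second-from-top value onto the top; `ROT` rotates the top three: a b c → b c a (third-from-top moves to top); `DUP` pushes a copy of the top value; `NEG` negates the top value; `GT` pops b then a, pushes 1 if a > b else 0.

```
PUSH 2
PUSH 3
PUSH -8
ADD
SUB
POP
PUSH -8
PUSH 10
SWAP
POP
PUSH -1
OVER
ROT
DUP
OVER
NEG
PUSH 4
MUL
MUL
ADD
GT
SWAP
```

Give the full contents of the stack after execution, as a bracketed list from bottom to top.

PUSH 2  : [2]
PUSH 3  : [2, 3]
PUSH -8 : [2, 3, -8]
ADD     : [2, -5]
SUB     : [7]
POP     : []
PUSH -8 : [-8]
PUSH 10 : [-8, 10]
SWAP    : [10, -8]
POP     : [10]
PUSH -1 : [10, -1]
OVER    : [10, -1, 10]
ROT     : [-1, 10, 10]
DUP     : [-1, 10, 10, 10]
OVER    : [-1, 10, 10, 10, 10]
NEG     : [-1, 10, 10, 10, -10]
PUSH 4  : [-1, 10, 10, 10, -10, 4]
MUL     : [-1, 10, 10, 10, -40]
MUL     : [-1, 10, 10, -400]
ADD     : [-1, 10, -390]
GT      : [-1, 1]
SWAP    : [1, -1]

[1, -1]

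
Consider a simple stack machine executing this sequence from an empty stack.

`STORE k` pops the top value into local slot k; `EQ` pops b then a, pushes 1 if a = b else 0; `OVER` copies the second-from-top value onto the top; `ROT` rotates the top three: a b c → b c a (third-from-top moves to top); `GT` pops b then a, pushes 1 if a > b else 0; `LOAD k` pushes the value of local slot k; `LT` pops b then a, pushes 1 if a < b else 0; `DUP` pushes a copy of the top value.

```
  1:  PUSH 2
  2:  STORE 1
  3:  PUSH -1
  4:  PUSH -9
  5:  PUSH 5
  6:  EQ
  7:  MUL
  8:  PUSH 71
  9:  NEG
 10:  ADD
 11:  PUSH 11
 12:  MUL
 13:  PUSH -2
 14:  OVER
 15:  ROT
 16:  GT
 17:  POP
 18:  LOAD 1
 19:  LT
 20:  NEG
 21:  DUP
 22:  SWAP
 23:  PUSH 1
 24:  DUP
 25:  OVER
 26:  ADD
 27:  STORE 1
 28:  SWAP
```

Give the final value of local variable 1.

2

PUSH 2  : 2
STORE 1 : (empty)
PUSH -1 : -1
PUSH -9 : -1 -9
PUSH 5  : -1 -9 5
EQ      : -1 0
MUL     : 0
PUSH 71 : 0 71
NEG     : 0 -71
ADD     : -71
PUSH 11 : -71 11
MUL     : -781
PUSH -2 : -781 -2
OVER    : -781 -2 -781
ROT     : -2 -781 -781
GT      : -2 0
POP     : -2
LOAD 1  : -2 2
LT      : 1
NEG     : -1
DUP     : -1 -1
SWAP    : -1 -1
PUSH 1  : -1 -1 1
DUP     : -1 -1 1 1
OVER    : -1 -1 1 1 1
ADD     : -1 -1 1 2
STORE 1 : -1 -1 1
SWAP    : -1 1 -1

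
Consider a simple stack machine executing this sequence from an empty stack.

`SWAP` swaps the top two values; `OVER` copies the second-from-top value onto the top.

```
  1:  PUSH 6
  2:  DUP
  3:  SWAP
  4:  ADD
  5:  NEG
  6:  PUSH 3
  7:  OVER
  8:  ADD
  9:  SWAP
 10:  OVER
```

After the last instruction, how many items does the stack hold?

3

PUSH 6 → [6]
DUP    → [6, 6]
SWAP   → [6, 6]
ADD    → [12]
NEG    → [-12]
PUSH 3 → [-12, 3]
OVER   → [-12, 3, -12]
ADD    → [-12, -9]
SWAP   → [-9, -12]
OVER   → [-9, -12, -9]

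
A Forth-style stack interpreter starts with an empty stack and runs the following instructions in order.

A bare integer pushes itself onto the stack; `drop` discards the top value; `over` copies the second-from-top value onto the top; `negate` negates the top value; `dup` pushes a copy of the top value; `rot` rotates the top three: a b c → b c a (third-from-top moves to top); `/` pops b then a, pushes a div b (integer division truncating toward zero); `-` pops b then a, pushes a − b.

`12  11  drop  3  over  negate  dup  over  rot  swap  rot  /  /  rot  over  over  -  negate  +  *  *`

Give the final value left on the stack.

12      [12]
11      [12, 11]
drop    [12]
3       [12, 3]
over    [12, 3, 12]
negate  [12, 3, -12]
dup     [12, 3, -12, -12]
over    [12, 3, -12, -12, -12]
rot     [12, 3, -12, -12, -12]
swap    [12, 3, -12, -12, -12]
rot     [12, 3, -12, -12, -12]
/       [12, 3, -12, 1]
/       [12, 3, -12]
rot     [3, -12, 12]
over    [3, -12, 12, -12]
over    [3, -12, 12, -12, 12]
-       [3, -12, 12, -24]
negate  [3, -12, 12, 24]
+       [3, -12, 36]
*       [3, -432]
*       [-1296]

-1296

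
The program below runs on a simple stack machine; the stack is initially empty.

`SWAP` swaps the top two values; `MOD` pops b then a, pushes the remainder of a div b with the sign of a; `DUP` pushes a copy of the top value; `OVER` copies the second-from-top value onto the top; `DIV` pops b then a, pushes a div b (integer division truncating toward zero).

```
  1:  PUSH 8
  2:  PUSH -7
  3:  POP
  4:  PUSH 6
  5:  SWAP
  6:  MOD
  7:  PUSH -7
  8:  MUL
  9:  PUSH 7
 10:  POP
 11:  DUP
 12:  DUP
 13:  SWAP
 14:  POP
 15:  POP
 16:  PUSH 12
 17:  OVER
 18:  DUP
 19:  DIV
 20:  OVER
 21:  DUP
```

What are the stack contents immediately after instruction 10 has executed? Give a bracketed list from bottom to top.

PUSH 8  -> [8]
PUSH -7 -> [8, -7]
POP     -> [8]
PUSH 6  -> [8, 6]
SWAP    -> [6, 8]
MOD     -> [6]
PUSH -7 -> [6, -7]
MUL     -> [-42]
PUSH 7  -> [-42, 7]
POP     -> [-42]

[-42]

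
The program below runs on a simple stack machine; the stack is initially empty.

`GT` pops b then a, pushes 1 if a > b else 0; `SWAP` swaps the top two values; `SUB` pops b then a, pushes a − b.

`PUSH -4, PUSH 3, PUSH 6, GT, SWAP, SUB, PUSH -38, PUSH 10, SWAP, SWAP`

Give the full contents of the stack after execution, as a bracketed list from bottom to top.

[4, -38, 10]

PUSH -4  : -4
PUSH 3   : -4 3
PUSH 6   : -4 3 6
GT       : -4 0
SWAP     : 0 -4
SUB      : 4
PUSH -38 : 4 -38
PUSH 10  : 4 -38 10
SWAP     : 4 10 -38
SWAP     : 4 -38 10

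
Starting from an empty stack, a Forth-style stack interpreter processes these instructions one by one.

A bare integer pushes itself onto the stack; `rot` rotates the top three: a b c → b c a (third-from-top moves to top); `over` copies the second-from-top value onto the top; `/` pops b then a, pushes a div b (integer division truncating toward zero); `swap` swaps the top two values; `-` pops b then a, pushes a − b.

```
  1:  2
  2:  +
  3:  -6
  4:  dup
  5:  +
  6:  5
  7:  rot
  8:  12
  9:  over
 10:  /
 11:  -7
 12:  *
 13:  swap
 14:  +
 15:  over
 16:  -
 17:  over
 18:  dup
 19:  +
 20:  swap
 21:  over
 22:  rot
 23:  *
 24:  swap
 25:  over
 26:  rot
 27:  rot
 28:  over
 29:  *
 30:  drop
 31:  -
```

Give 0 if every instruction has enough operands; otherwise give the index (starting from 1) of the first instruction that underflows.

2 : 2
+  — needs 2 operands, stack has 1 → underflow

2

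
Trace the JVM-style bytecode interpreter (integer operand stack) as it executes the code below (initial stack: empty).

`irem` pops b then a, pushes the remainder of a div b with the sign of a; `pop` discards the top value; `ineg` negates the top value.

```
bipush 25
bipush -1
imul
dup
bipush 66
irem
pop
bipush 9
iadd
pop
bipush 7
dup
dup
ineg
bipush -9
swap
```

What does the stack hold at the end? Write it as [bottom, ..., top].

[7, 7, -9, -7]

bipush 25  [25]
bipush -1  [25, -1]
imul       [-25]
dup        [-25, -25]
bipush 66  [-25, -25, 66]
irem       [-25, -25]
pop        [-25]
bipush 9   [-25, 9]
iadd       [-16]
pop        []
bipush 7   [7]
dup        [7, 7]
dup        [7, 7, 7]
ineg       [7, 7, -7]
bipush -9  [7, 7, -7, -9]
swap       [7, 7, -9, -7]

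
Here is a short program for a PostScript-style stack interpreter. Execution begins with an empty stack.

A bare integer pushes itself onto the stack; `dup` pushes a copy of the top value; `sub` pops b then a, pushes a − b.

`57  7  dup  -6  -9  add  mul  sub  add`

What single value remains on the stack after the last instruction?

57  → [57]
7   → [57, 7]
dup → [57, 7, 7]
-6  → [57, 7, 7, -6]
-9  → [57, 7, 7, -6, -9]
add → [57, 7, 7, -15]
mul → [57, 7, -105]
sub → [57, 112]
add → [169]

169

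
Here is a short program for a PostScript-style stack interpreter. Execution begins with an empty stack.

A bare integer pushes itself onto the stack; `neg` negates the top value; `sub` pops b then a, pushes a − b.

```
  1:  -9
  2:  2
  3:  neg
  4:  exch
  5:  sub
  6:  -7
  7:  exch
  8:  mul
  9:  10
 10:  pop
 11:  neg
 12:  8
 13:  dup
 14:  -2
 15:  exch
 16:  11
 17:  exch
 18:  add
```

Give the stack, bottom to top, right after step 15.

[49, 8, -2, 8]

-9   : -9
2    : -9 2
neg  : -9 -2
exch : -2 -9
sub  : 7
-7   : 7 -7
exch : -7 7
mul  : -49
10   : -49 10
pop  : -49
neg  : 49
8    : 49 8
dup  : 49 8 8
-2   : 49 8 8 -2
exch : 49 8 -2 8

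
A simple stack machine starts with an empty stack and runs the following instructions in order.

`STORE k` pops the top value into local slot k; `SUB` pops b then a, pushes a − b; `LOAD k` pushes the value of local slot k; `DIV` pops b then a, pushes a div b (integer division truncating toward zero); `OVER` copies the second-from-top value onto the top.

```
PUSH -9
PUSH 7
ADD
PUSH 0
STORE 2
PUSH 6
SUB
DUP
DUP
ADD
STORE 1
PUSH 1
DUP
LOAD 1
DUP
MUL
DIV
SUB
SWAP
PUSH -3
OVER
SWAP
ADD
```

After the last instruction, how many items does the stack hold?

PUSH -9 → [-9]
PUSH 7  → [-9, 7]
ADD     → [-2]
PUSH 0  → [-2, 0]
STORE 2 → [-2]
PUSH 6  → [-2, 6]
SUB     → [-8]
DUP     → [-8, -8]
DUP     → [-8, -8, -8]
ADD     → [-8, -16]
STORE 1 → [-8]
PUSH 1  → [-8, 1]
DUP     → [-8, 1, 1]
LOAD 1  → [-8, 1, 1, -16]
DUP     → [-8, 1, 1, -16, -16]
MUL     → [-8, 1, 1, 256]
DIV     → [-8, 1, 0]
SUB     → [-8, 1]
SWAP    → [1, -8]
PUSH -3 → [1, -8, -3]
OVER    → [1, -8, -3, -8]
SWAP    → [1, -8, -8, -3]
ADD     → [1, -8, -11]

3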